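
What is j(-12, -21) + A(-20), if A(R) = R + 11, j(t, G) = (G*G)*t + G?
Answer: -5322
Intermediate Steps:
j(t, G) = G + t*G**2 (j(t, G) = G**2*t + G = t*G**2 + G = G + t*G**2)
A(R) = 11 + R
j(-12, -21) + A(-20) = -21*(1 - 21*(-12)) + (11 - 20) = -21*(1 + 252) - 9 = -21*253 - 9 = -5313 - 9 = -5322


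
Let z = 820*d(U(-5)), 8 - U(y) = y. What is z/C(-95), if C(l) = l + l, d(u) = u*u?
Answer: -13858/19 ≈ -729.37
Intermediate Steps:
U(y) = 8 - y
d(u) = u²
C(l) = 2*l
z = 138580 (z = 820*(8 - 1*(-5))² = 820*(8 + 5)² = 820*13² = 820*169 = 138580)
z/C(-95) = 138580/((2*(-95))) = 138580/(-190) = 138580*(-1/190) = -13858/19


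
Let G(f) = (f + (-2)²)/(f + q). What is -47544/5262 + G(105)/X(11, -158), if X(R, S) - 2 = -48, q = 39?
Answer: -52584169/5809248 ≈ -9.0518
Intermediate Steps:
X(R, S) = -46 (X(R, S) = 2 - 48 = -46)
G(f) = (4 + f)/(39 + f) (G(f) = (f + (-2)²)/(f + 39) = (f + 4)/(39 + f) = (4 + f)/(39 + f))
-47544/5262 + G(105)/X(11, -158) = -47544/5262 + ((4 + 105)/(39 + 105))/(-46) = -47544*1/5262 + (109/144)*(-1/46) = -7924/877 + ((1/144)*109)*(-1/46) = -7924/877 + (109/144)*(-1/46) = -7924/877 - 109/6624 = -52584169/5809248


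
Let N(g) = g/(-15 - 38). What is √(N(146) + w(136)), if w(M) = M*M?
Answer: √51947526/53 ≈ 135.99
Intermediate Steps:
w(M) = M²
N(g) = -g/53 (N(g) = g/(-53) = g*(-1/53) = -g/53)
√(N(146) + w(136)) = √(-1/53*146 + 136²) = √(-146/53 + 18496) = √(980142/53) = √51947526/53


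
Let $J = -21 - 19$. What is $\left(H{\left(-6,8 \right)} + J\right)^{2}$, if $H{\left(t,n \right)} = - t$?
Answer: $1156$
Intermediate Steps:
$J = -40$
$\left(H{\left(-6,8 \right)} + J\right)^{2} = \left(\left(-1\right) \left(-6\right) - 40\right)^{2} = \left(6 - 40\right)^{2} = \left(-34\right)^{2} = 1156$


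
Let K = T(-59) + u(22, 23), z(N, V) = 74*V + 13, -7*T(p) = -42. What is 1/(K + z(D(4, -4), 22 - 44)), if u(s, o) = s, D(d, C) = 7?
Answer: -1/1587 ≈ -0.00063012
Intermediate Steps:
T(p) = 6 (T(p) = -⅐*(-42) = 6)
z(N, V) = 13 + 74*V
K = 28 (K = 6 + 22 = 28)
1/(K + z(D(4, -4), 22 - 44)) = 1/(28 + (13 + 74*(22 - 44))) = 1/(28 + (13 + 74*(-22))) = 1/(28 + (13 - 1628)) = 1/(28 - 1615) = 1/(-1587) = -1/1587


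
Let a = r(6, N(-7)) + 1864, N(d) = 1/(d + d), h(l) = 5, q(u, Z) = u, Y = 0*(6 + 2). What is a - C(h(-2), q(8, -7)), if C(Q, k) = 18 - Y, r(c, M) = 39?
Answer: 1885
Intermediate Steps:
Y = 0 (Y = 0*8 = 0)
N(d) = 1/(2*d)
C(Q, k) = 18 (C(Q, k) = 18 - 1*0 = 18 + 0 = 18)
a = 1903 (a = 39 + 1864 = 1903)
a - C(h(-2), q(8, -7)) = 1903 - 1*18 = 1903 - 18 = 1885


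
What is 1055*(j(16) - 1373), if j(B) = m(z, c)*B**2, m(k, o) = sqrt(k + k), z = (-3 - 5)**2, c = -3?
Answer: -1448515 + 2160640*sqrt(2) ≈ 1.6071e+6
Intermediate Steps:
z = 64 (z = (-8)**2 = 64)
m(k, o) = sqrt(2)*sqrt(k) (m(k, o) = sqrt(2*k) = sqrt(2)*sqrt(k))
j(B) = 8*sqrt(2)*B**2 (j(B) = (sqrt(2)*sqrt(64))*B**2 = (sqrt(2)*8)*B**2 = (8*sqrt(2))*B**2 = 8*sqrt(2)*B**2)
1055*(j(16) - 1373) = 1055*(8*sqrt(2)*16**2 - 1373) = 1055*(8*sqrt(2)*256 - 1373) = 1055*(2048*sqrt(2) - 1373) = 1055*(-1373 + 2048*sqrt(2)) = -1448515 + 2160640*sqrt(2)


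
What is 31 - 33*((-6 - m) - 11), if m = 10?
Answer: 922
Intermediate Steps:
31 - 33*((-6 - m) - 11) = 31 - 33*((-6 - 1*10) - 11) = 31 - 33*((-6 - 10) - 11) = 31 - 33*(-16 - 11) = 31 - 33*(-27) = 31 + 891 = 922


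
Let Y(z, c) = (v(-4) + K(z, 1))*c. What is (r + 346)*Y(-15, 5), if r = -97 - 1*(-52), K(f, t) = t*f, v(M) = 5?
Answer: -15050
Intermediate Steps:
K(f, t) = f*t
Y(z, c) = c*(5 + z) (Y(z, c) = (5 + z*1)*c = (5 + z)*c = c*(5 + z))
r = -45 (r = -97 + 52 = -45)
(r + 346)*Y(-15, 5) = (-45 + 346)*(5*(5 - 15)) = 301*(5*(-10)) = 301*(-50) = -15050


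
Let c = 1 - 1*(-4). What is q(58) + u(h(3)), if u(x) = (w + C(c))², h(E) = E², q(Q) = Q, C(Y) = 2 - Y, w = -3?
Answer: 94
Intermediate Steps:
c = 5 (c = 1 + 4 = 5)
u(x) = 36 (u(x) = (-3 + (2 - 1*5))² = (-3 + (2 - 5))² = (-3 - 3)² = (-6)² = 36)
q(58) + u(h(3)) = 58 + 36 = 94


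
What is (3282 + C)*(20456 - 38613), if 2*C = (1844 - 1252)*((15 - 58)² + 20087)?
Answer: -117954009066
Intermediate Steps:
C = 6493056 (C = ((1844 - 1252)*((15 - 58)² + 20087))/2 = (592*((-43)² + 20087))/2 = (592*(1849 + 20087))/2 = (592*21936)/2 = (½)*12986112 = 6493056)
(3282 + C)*(20456 - 38613) = (3282 + 6493056)*(20456 - 38613) = 6496338*(-18157) = -117954009066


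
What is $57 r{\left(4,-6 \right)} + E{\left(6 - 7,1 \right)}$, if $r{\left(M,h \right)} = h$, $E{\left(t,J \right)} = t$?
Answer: $-343$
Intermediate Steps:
$57 r{\left(4,-6 \right)} + E{\left(6 - 7,1 \right)} = 57 \left(-6\right) + \left(6 - 7\right) = -342 + \left(6 - 7\right) = -342 - 1 = -343$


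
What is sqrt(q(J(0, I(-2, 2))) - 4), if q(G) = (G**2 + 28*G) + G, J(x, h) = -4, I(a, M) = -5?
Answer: 2*I*sqrt(26) ≈ 10.198*I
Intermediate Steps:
q(G) = G**2 + 29*G
sqrt(q(J(0, I(-2, 2))) - 4) = sqrt(-4*(29 - 4) - 4) = sqrt(-4*25 - 4) = sqrt(-100 - 4) = sqrt(-104) = 2*I*sqrt(26)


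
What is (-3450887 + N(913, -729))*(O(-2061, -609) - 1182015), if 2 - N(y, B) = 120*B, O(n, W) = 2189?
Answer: 3968232667530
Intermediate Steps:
N(y, B) = 2 - 120*B
(-3450887 + N(913, -729))*(O(-2061, -609) - 1182015) = (-3450887 + (2 - 120*(-729)))*(2189 - 1182015) = (-3450887 + (2 + 87480))*(-1179826) = (-3450887 + 87482)*(-1179826) = -3363405*(-1179826) = 3968232667530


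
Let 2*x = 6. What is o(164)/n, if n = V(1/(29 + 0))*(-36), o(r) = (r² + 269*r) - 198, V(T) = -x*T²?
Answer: 29777287/54 ≈ 5.5143e+5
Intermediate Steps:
x = 3 (x = (½)*6 = 3)
V(T) = -3*T²
o(r) = -198 + r² + 269*r
n = 108/841 (n = -3/(29 + 0)²*(-36) = -3*(1/29)²*(-36) = -3*1/841*(-36) = -3/841*(-36) = 108/841 ≈ 0.12842)
o(164)/n = (-198 + 164² + 269*164)/(108/841) = (-198 + 26896 + 44116)*(841/108) = 70814*(841/108) = 29777287/54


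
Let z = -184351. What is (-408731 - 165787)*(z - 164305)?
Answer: 200309147808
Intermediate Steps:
(-408731 - 165787)*(z - 164305) = (-408731 - 165787)*(-184351 - 164305) = -574518*(-348656) = 200309147808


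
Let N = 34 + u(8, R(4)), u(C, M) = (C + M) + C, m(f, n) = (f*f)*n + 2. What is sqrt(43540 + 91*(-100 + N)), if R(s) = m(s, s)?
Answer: 2*sqrt(11249) ≈ 212.12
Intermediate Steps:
m(f, n) = 2 + n*f**2 (m(f, n) = f**2*n + 2 = n*f**2 + 2 = 2 + n*f**2)
R(s) = 2 + s**3 (R(s) = 2 + s*s**2 = 2 + s**3)
u(C, M) = M + 2*C
N = 116 (N = 34 + ((2 + 4**3) + 2*8) = 34 + ((2 + 64) + 16) = 34 + (66 + 16) = 34 + 82 = 116)
sqrt(43540 + 91*(-100 + N)) = sqrt(43540 + 91*(-100 + 116)) = sqrt(43540 + 91*16) = sqrt(43540 + 1456) = sqrt(44996) = 2*sqrt(11249)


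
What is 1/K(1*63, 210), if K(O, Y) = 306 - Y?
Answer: 1/96 ≈ 0.010417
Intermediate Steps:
1/K(1*63, 210) = 1/(306 - 1*210) = 1/(306 - 210) = 1/96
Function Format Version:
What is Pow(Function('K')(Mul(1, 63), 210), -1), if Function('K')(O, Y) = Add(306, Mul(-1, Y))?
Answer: Rational(1, 96) ≈ 0.010417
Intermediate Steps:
Pow(Function('K')(Mul(1, 63), 210), -1) = Pow(Add(306, Mul(-1, 210)), -1) = Pow(Add(306, -210), -1) = Pow(96, -1) = Rational(1, 96)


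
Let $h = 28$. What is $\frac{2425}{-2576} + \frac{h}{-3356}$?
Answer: $- \frac{2052607}{2161264} \approx -0.94973$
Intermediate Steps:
$\frac{2425}{-2576} + \frac{h}{-3356} = \frac{2425}{-2576} + \frac{28}{-3356} = 2425 \left(- \frac{1}{2576}\right) + 28 \left(- \frac{1}{3356}\right) = - \frac{2425}{2576} - \frac{7}{839} = - \frac{2052607}{2161264}$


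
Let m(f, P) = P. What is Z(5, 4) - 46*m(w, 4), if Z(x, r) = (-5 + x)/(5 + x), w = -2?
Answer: -184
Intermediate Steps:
Z(x, r) = (-5 + x)/(5 + x)
Z(5, 4) - 46*m(w, 4) = (-5 + 5)/(5 + 5) - 46*4 = 0/10 - 184 = (⅒)*0 - 184 = 0 - 184 = -184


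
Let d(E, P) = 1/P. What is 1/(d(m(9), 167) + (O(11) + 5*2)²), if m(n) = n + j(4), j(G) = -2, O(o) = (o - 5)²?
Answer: 167/353373 ≈ 0.00047259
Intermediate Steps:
O(o) = (-5 + o)²
m(n) = -2 + n (m(n) = n - 2 = -2 + n)
1/(d(m(9), 167) + (O(11) + 5*2)²) = 1/(1/167 + ((-5 + 11)² + 5*2)²) = 1/(1/167 + (6² + 10)²) = 1/(1/167 + (36 + 10)²) = 1/(1/167 + 46²) = 1/(1/167 + 2116) = 1/(353373/167) = 167/353373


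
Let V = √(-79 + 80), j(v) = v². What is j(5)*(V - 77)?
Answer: -1900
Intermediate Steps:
V = 1 (V = √1 = 1)
j(5)*(V - 77) = 5²*(1 - 77) = 25*(-76) = -1900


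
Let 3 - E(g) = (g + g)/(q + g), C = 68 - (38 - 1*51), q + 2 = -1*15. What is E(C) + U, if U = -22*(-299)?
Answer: 210511/32 ≈ 6578.5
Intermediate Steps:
q = -17 (q = -2 - 1*15 = -2 - 15 = -17)
C = 81 (C = 68 - (38 - 51) = 68 - 1*(-13) = 68 + 13 = 81)
E(g) = 3 - 2*g/(-17 + g) (E(g) = 3 - (g + g)/(-17 + g) = 3 - 2*g/(-17 + g))
U = 6578
E(C) + U = (-51 + 81)/(-17 + 81) + 6578 = 30/64 + 6578 = (1/64)*30 + 6578 = 15/32 + 6578 = 210511/32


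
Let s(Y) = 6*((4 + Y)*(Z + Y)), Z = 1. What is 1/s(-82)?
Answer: 1/37908 ≈ 2.6380e-5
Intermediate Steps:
s(Y) = 6*(1 + Y)*(4 + Y) (s(Y) = 6*((4 + Y)*(1 + Y)) = 6*((1 + Y)*(4 + Y)) = 6*(1 + Y)*(4 + Y))
1/s(-82) = 1/(24 + 6*(-82)² + 30*(-82)) = 1/(24 + 6*6724 - 2460) = 1/(24 + 40344 - 2460) = 1/37908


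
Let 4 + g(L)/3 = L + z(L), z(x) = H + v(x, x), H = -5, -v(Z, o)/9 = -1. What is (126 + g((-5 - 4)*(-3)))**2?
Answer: 42849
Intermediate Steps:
v(Z, o) = 9 (v(Z, o) = -9*(-1) = 9)
z(x) = 4 (z(x) = -5 + 9 = 4)
g(L) = 3*L (g(L) = -12 + 3*(L + 4) = -12 + 3*(4 + L) = -12 + (12 + 3*L) = 3*L)
(126 + g((-5 - 4)*(-3)))**2 = (126 + 3*((-5 - 4)*(-3)))**2 = (126 + 3*(-9*(-3)))**2 = (126 + 3*27)**2 = (126 + 81)**2 = 207**2 = 42849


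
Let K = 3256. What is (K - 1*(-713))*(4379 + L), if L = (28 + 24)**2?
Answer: 28112427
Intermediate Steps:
L = 2704 (L = 52**2 = 2704)
(K - 1*(-713))*(4379 + L) = (3256 - 1*(-713))*(4379 + 2704) = (3256 + 713)*7083 = 3969*7083 = 28112427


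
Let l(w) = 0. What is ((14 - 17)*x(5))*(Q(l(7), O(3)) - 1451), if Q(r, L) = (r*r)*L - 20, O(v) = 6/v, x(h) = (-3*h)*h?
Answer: -330975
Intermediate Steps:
x(h) = -3*h**2
Q(r, L) = -20 + L*r**2 (Q(r, L) = r**2*L - 20 = L*r**2 - 20 = -20 + L*r**2)
((14 - 17)*x(5))*(Q(l(7), O(3)) - 1451) = ((14 - 17)*(-3*5**2))*((-20 + (6/3)*0**2) - 1451) = (-(-9)*25)*((-20 + (6*(1/3))*0) - 1451) = (-3*(-75))*((-20 + 2*0) - 1451) = 225*((-20 + 0) - 1451) = 225*(-20 - 1451) = 225*(-1471) = -330975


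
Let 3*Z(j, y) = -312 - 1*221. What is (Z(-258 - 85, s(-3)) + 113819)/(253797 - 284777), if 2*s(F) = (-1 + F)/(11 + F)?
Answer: -85231/23235 ≈ -3.6682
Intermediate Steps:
s(F) = (-1 + F)/(2*(11 + F)) (s(F) = ((-1 + F)/(11 + F))/2 = (-1 + F)/(2*(11 + F)))
Z(j, y) = -533/3 (Z(j, y) = (-312 - 1*221)/3 = (-312 - 221)/3 = (⅓)*(-533) = -533/3)
(Z(-258 - 85, s(-3)) + 113819)/(253797 - 284777) = (-533/3 + 113819)/(253797 - 284777) = (340924/3)/(-30980) = (340924/3)*(-1/30980) = -85231/23235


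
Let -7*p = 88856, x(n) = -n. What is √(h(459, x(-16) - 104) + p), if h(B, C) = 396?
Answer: 2*I*√150647/7 ≈ 110.9*I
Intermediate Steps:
p = -88856/7 (p = -⅐*88856 = -88856/7 ≈ -12694.)
√(h(459, x(-16) - 104) + p) = √(396 - 88856/7) = √(-86084/7) = 2*I*√150647/7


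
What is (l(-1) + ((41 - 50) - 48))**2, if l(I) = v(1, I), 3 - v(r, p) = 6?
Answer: 3600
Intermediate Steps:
v(r, p) = -3 (v(r, p) = 3 - 1*6 = 3 - 6 = -3)
l(I) = -3
(l(-1) + ((41 - 50) - 48))**2 = (-3 + ((41 - 50) - 48))**2 = (-3 + (-9 - 48))**2 = (-3 - 57)**2 = (-60)**2 = 3600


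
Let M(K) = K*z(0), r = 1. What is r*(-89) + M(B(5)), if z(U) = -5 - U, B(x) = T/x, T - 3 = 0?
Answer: -92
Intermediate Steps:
T = 3 (T = 3 + 0 = 3)
B(x) = 3/x
M(K) = -5*K (M(K) = K*(-5 - 1*0) = K*(-5 + 0) = K*(-5) = -5*K)
r*(-89) + M(B(5)) = 1*(-89) - 15/5 = -89 - 15/5 = -89 - 5*⅗ = -89 - 3 = -92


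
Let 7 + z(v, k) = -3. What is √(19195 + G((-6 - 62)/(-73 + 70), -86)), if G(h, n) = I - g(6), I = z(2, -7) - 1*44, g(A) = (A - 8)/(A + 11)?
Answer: √5531783/17 ≈ 138.35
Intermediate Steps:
z(v, k) = -10 (z(v, k) = -7 - 3 = -10)
g(A) = (-8 + A)/(11 + A)
I = -54 (I = -10 - 1*44 = -10 - 44 = -54)
G(h, n) = -916/17 (G(h, n) = -54 - (-8 + 6)/(11 + 6) = -54 - (-2)/17 = -54 - 1*(-2/17) = -54 + 2/17 = -916/17)
√(19195 + G((-6 - 62)/(-73 + 70), -86)) = √(19195 - 916/17) = √(325399/17) = √5531783/17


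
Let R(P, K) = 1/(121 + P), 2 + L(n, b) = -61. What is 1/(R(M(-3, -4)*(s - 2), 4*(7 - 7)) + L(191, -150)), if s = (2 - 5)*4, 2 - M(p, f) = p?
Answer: -51/3212 ≈ -0.015878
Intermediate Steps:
M(p, f) = 2 - p
s = -12 (s = -3*4 = -12)
L(n, b) = -63 (L(n, b) = -2 - 61 = -63)
1/(R(M(-3, -4)*(s - 2), 4*(7 - 7)) + L(191, -150)) = 1/(1/(121 + (2 - 1*(-3))*(-12 - 2)) - 63) = 1/(1/(121 + (2 + 3)*(-14)) - 63) = 1/(1/(121 + 5*(-14)) - 63) = 1/(1/(121 - 70) - 63) = 1/(1/51 - 63) = 1/(-3212/51) = -51/3212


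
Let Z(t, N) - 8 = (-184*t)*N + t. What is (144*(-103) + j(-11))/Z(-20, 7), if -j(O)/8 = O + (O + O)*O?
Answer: -4170/6437 ≈ -0.64782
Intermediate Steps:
j(O) = -16*O**2 - 8*O (j(O) = -8*(O + (O + O)*O) = -8*(O + (2*O)*O) = -8*(O + 2*O**2) = -16*O**2 - 8*O)
Z(t, N) = 8 + t - 184*N*t (Z(t, N) = 8 + ((-184*t)*N + t) = 8 + (-184*N*t + t) = 8 + (t - 184*N*t) = 8 + t - 184*N*t)
(144*(-103) + j(-11))/Z(-20, 7) = (144*(-103) - 8*(-11)*(1 + 2*(-11)))/(8 - 20 - 184*7*(-20)) = (-14832 - 8*(-11)*(1 - 22))/(8 - 20 + 25760) = (-14832 - 8*(-11)*(-21))/25748 = (-14832 - 1848)*(1/25748) = -16680*1/25748 = -4170/6437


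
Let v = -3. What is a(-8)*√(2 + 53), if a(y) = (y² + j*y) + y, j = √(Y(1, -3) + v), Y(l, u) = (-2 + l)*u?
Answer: 56*√55 ≈ 415.31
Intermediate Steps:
Y(l, u) = u*(-2 + l)
j = 0 (j = √(-3*(-2 + 1) - 3) = √(-3*(-1) - 3) = √(3 - 3) = √0 = 0)
a(y) = y + y² (a(y) = (y² + 0*y) + y = (y² + 0) + y = y² + y = y + y²)
a(-8)*√(2 + 53) = (-8*(1 - 8))*√(2 + 53) = (-8*(-7))*√55 = 56*√55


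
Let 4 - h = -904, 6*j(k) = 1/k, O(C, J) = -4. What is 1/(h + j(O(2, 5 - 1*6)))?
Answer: 24/21791 ≈ 0.0011014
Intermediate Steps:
j(k) = 1/(6*k)
h = 908 (h = 4 - 1*(-904) = 4 + 904 = 908)
1/(h + j(O(2, 5 - 1*6))) = 1/(908 + (1/6)/(-4)) = 1/(908 + (1/6)*(-1/4)) = 1/(908 - 1/24) = 1/(21791/24) = 24/21791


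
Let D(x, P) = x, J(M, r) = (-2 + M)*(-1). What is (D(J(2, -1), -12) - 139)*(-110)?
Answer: 15290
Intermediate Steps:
J(M, r) = 2 - M
(D(J(2, -1), -12) - 139)*(-110) = ((2 - 1*2) - 139)*(-110) = ((2 - 2) - 139)*(-110) = (0 - 139)*(-110) = -139*(-110) = 15290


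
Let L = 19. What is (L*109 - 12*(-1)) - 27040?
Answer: -24957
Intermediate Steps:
(L*109 - 12*(-1)) - 27040 = (19*109 - 12*(-1)) - 27040 = (2071 + 12) - 27040 = 2083 - 27040 = -24957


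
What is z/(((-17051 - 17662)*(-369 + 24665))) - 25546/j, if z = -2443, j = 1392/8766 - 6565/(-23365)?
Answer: -21013470854374245511/361744247305656 ≈ -58089.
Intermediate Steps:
j = 3002429/6827253 (j = 1392*(1/8766) - 6565*(-1/23365) = 232/1461 + 1313/4673 = 3002429/6827253 ≈ 0.43977)
z/(((-17051 - 17662)*(-369 + 24665))) - 25546/j = -2443*1/((-17051 - 17662)*(-369 + 24665)) - 25546/3002429/6827253 = -2443/((-34713*24296)) - 25546*6827253/3002429 = -2443/(-843387048) - 174409005138/3002429 = -2443*(-1/843387048) - 174409005138/3002429 = 349/120483864 - 174409005138/3002429 = -21013470854374245511/361744247305656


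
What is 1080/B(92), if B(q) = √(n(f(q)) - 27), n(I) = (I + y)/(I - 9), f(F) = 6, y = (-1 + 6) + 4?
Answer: -135*I*√2 ≈ -190.92*I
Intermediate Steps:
y = 9 (y = 5 + 4 = 9)
n(I) = (9 + I)/(-9 + I) (n(I) = (I + 9)/(I - 9) = (9 + I)/(-9 + I))
B(q) = 4*I*√2 (B(q) = √((9 + 6)/(-9 + 6) - 27) = √(15/(-3) - 27) = √(-⅓*15 - 27) = √(-5 - 27) = √(-32) = 4*I*√2)
1080/B(92) = 1080/((4*I*√2)) = 1080*(-I*√2/8) = -135*I*√2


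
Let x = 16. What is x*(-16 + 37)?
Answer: 336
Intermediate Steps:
x*(-16 + 37) = 16*(-16 + 37) = 16*21 = 336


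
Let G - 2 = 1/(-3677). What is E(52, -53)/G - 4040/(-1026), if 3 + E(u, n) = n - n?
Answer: 53767/22059 ≈ 2.4374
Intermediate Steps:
E(u, n) = -3 (E(u, n) = -3 + (n - n) = -3 + 0 = -3)
G = 7353/3677 (G = 2 + 1/(-3677) = 2 - 1/3677 = 7353/3677 ≈ 1.9997)
E(52, -53)/G - 4040/(-1026) = -3/7353/3677 - 4040/(-1026) = -3*3677/7353 - 4040*(-1/1026) = -3677/2451 + 2020/513 = 53767/22059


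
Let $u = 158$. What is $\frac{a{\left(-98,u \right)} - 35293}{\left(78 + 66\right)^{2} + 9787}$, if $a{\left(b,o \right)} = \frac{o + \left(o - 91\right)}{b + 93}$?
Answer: $- \frac{35338}{30523} \approx -1.1577$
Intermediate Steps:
$a{\left(b,o \right)} = \frac{-91 + 2 o}{93 + b}$ ($a{\left(b,o \right)} = \frac{o + \left(o - 91\right)}{93 + b} = \frac{o + \left(-91 + o\right)}{93 + b} = \frac{-91 + 2 o}{93 + b}$)
$\frac{a{\left(-98,u \right)} - 35293}{\left(78 + 66\right)^{2} + 9787} = \frac{\frac{-91 + 2 \cdot 158}{93 - 98} - 35293}{\left(78 + 66\right)^{2} + 9787} = \frac{\frac{-91 + 316}{-5} - 35293}{144^{2} + 9787} = \frac{\left(- \frac{1}{5}\right) 225 - 35293}{20736 + 9787} = \frac{-45 - 35293}{30523} = \left(-35338\right) \frac{1}{30523} = - \frac{35338}{30523}$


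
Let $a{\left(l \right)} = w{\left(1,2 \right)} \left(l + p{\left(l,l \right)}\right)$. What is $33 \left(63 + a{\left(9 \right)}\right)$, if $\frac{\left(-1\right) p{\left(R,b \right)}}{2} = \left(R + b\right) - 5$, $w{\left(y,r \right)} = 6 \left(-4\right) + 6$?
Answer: $12177$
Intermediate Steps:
$w{\left(y,r \right)} = -18$ ($w{\left(y,r \right)} = -24 + 6 = -18$)
$p{\left(R,b \right)} = 10 - 2 R - 2 b$ ($p{\left(R,b \right)} = - 2 \left(\left(R + b\right) - 5\right) = - 2 \left(-5 + R + b\right) = 10 - 2 R - 2 b$)
$a{\left(l \right)} = -180 + 54 l$ ($a{\left(l \right)} = - 18 \left(l - \left(-10 + 4 l\right)\right) = - 18 \left(10 - 3 l\right) = -180 + 54 l$)
$33 \left(63 + a{\left(9 \right)}\right) = 33 \left(63 + \left(-180 + 54 \cdot 9\right)\right) = 33 \left(63 + \left(-180 + 486\right)\right) = 33 \left(63 + 306\right) = 33 \cdot 369 = 12177$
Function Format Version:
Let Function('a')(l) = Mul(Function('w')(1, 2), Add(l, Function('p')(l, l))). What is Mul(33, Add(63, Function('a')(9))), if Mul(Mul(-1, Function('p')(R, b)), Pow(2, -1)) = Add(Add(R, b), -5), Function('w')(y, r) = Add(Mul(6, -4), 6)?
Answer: 12177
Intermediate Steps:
Function('w')(y, r) = -18 (Function('w')(y, r) = Add(-24, 6) = -18)
Function('p')(R, b) = Add(10, Mul(-2, R), Mul(-2, b)) (Function('p')(R, b) = Mul(-2, Add(Add(R, b), -5)) = Mul(-2, Add(-5, R, b)) = Add(10, Mul(-2, R), Mul(-2, b)))
Function('a')(l) = Add(-180, Mul(54, l)) (Function('a')(l) = Mul(-18, Add(l, Add(10, Mul(-2, l), Mul(-2, l)))) = Mul(-18, Add(l, Add(10, Mul(-4, l)))) = Mul(-18, Add(10, Mul(-3, l))) = Add(-180, Mul(54, l)))
Mul(33, Add(63, Function('a')(9))) = Mul(33, Add(63, Add(-180, Mul(54, 9)))) = Mul(33, Add(63, Add(-180, 486))) = Mul(33, Add(63, 306)) = Mul(33, 369) = 12177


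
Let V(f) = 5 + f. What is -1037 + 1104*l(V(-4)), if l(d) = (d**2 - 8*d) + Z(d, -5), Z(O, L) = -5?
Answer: -14285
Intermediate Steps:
l(d) = -5 + d**2 - 8*d (l(d) = (d**2 - 8*d) - 5 = -5 + d**2 - 8*d)
-1037 + 1104*l(V(-4)) = -1037 + 1104*(-5 + (5 - 4)**2 - 8*(5 - 4)) = -1037 + 1104*(-5 + 1**2 - 8*1) = -1037 + 1104*(-5 + 1 - 8) = -1037 + 1104*(-12) = -1037 - 13248 = -14285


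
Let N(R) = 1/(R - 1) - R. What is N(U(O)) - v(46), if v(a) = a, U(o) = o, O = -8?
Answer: -343/9 ≈ -38.111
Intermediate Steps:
N(R) = 1/(-1 + R) - R
N(U(O)) - v(46) = (1 - 8 - 1*(-8)²)/(-1 - 8) - 1*46 = (1 - 8 - 1*64)/(-9) - 46 = -(1 - 8 - 64)/9 - 46 = -⅑*(-71) - 46 = 71/9 - 46 = -343/9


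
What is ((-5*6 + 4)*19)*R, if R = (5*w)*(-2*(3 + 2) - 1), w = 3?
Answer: 81510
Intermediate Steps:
R = -165 (R = (5*3)*(-2*(3 + 2) - 1) = 15*(-2*5 - 1) = 15*(-10 - 1) = 15*(-11) = -165)
((-5*6 + 4)*19)*R = ((-5*6 + 4)*19)*(-165) = ((-30 + 4)*19)*(-165) = -26*19*(-165) = -494*(-165) = 81510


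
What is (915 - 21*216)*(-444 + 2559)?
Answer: -7658415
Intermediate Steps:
(915 - 21*216)*(-444 + 2559) = (915 - 4536)*2115 = -3621*2115 = -7658415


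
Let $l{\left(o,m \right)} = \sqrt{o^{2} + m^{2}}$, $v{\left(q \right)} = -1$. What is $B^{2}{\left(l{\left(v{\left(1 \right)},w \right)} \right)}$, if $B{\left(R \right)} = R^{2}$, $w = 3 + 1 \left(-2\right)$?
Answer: $4$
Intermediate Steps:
$w = 1$ ($w = 3 - 2 = 1$)
$l{\left(o,m \right)} = \sqrt{m^{2} + o^{2}}$
$B^{2}{\left(l{\left(v{\left(1 \right)},w \right)} \right)} = \left(\left(\sqrt{1^{2} + \left(-1\right)^{2}}\right)^{2}\right)^{2} = \left(\left(\sqrt{1 + 1}\right)^{2}\right)^{2} = \left(\left(\sqrt{2}\right)^{2}\right)^{2} = 2^{2} = 4$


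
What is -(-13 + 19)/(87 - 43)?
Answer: -3/22 ≈ -0.13636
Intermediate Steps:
-(-13 + 19)/(87 - 43) = -6/44 = -1*3/22 = -3/22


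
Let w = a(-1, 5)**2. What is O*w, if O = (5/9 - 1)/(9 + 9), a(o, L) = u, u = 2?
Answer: -8/81 ≈ -0.098765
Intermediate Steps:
a(o, L) = 2
w = 4 (w = 2**2 = 4)
O = -2/81 (O = (5*(1/9) - 1)/18 = (5/9 - 1)*(1/18) = -4/9*1/18 = -2/81 ≈ -0.024691)
O*w = -2/81*4 = -8/81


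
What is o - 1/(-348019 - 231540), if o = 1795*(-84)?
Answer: -87385906019/579559 ≈ -1.5078e+5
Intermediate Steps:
o = -150780
o - 1/(-348019 - 231540) = -150780 - 1/(-348019 - 231540) = -150780 - 1/(-579559) = -150780 - 1*(-1/579559) = -150780 + 1/579559 = -87385906019/579559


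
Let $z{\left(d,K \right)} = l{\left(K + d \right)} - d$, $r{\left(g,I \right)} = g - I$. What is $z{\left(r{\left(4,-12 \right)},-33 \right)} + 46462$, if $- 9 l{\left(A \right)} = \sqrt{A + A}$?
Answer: $46446 - \frac{i \sqrt{34}}{9} \approx 46446.0 - 0.64788 i$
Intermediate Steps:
$l{\left(A \right)} = - \frac{\sqrt{2} \sqrt{A}}{9}$ ($l{\left(A \right)} = - \frac{\sqrt{A + A}}{9} = - \frac{\sqrt{2 A}}{9} = - \frac{\sqrt{2} \sqrt{A}}{9}$)
$z{\left(d,K \right)} = - d - \frac{\sqrt{2} \sqrt{K + d}}{9}$ ($z{\left(d,K \right)} = - \frac{\sqrt{2} \sqrt{K + d}}{9} - d = - d - \frac{\sqrt{2} \sqrt{K + d}}{9}$)
$z{\left(r{\left(4,-12 \right)},-33 \right)} + 46462 = \left(- (4 - -12) - \frac{\sqrt{2 \left(-33\right) + 2 \left(4 - -12\right)}}{9}\right) + 46462 = \left(- (4 + 12) - \frac{\sqrt{-66 + 2 \left(4 + 12\right)}}{9}\right) + 46462 = \left(\left(-1\right) 16 - \frac{\sqrt{-66 + 2 \cdot 16}}{9}\right) + 46462 = \left(-16 - \frac{\sqrt{-66 + 32}}{9}\right) + 46462 = \left(-16 - \frac{\sqrt{-34}}{9}\right) + 46462 = \left(-16 - \frac{i \sqrt{34}}{9}\right) + 46462 = 46446 - \frac{i \sqrt{34}}{9}$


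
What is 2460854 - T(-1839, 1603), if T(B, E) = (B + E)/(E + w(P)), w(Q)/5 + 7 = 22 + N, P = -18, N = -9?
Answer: 4018574818/1633 ≈ 2.4609e+6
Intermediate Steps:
w(Q) = 30 (w(Q) = -35 + 5*(22 - 9) = -35 + 5*13 = -35 + 65 = 30)
T(B, E) = (B + E)/(30 + E) (T(B, E) = (B + E)/(E + 30) = (B + E)/(30 + E))
2460854 - T(-1839, 1603) = 2460854 - (-1839 + 1603)/(30 + 1603) = 2460854 - (-236)/1633 = 2460854 - 1*(-236/1633) = 2460854 + 236/1633 = 4018574818/1633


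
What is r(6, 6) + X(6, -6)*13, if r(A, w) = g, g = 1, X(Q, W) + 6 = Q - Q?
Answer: -77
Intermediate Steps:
X(Q, W) = -6 (X(Q, W) = -6 + (Q - Q) = -6 + 0 = -6)
r(A, w) = 1
r(6, 6) + X(6, -6)*13 = 1 - 6*13 = 1 - 78 = -77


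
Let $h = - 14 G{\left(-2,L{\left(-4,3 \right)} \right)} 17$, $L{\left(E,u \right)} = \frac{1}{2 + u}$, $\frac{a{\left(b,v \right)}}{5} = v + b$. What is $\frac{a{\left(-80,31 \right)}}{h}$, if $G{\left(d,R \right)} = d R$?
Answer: $- \frac{175}{68} \approx -2.5735$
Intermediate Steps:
$a{\left(b,v \right)} = 5 b + 5 v$ ($a{\left(b,v \right)} = 5 \left(v + b\right) = 5 \left(b + v\right) = 5 b + 5 v$)
$G{\left(d,R \right)} = R d$
$h = \frac{476}{5}$ ($h = - 14 \frac{1}{2 + 3} \left(-2\right) 17 = - 14 \cdot \frac{1}{5} \left(-2\right) 17 = \left(-14\right) \left(- \frac{2}{5}\right) 17 = \frac{28}{5} \cdot 17 = \frac{476}{5} \approx 95.2$)
$\frac{a{\left(-80,31 \right)}}{h} = \frac{5 \left(-80\right) + 5 \cdot 31}{\frac{476}{5}} = \left(-400 + 155\right) \frac{5}{476} = \left(-245\right) \frac{5}{476} = - \frac{175}{68}$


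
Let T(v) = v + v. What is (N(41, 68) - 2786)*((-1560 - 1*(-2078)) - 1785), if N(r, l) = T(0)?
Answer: 3529862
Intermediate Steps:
T(v) = 2*v
N(r, l) = 0 (N(r, l) = 2*0 = 0)
(N(41, 68) - 2786)*((-1560 - 1*(-2078)) - 1785) = (0 - 2786)*((-1560 - 1*(-2078)) - 1785) = -2786*((-1560 + 2078) - 1785) = -2786*(518 - 1785) = -2786*(-1267) = 3529862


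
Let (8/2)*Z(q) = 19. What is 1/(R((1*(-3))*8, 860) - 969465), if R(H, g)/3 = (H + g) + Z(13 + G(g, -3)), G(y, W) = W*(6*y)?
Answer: -4/3867771 ≈ -1.0342e-6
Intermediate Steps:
G(y, W) = 6*W*y
Z(q) = 19/4 (Z(q) = (¼)*19 = 19/4)
R(H, g) = 57/4 + 3*H + 3*g (R(H, g) = 3*((H + g) + 19/4) = 3*(19/4 + H + g) = 57/4 + 3*H + 3*g)
1/(R((1*(-3))*8, 860) - 969465) = 1/((57/4 + 3*((1*(-3))*8) + 3*860) - 969465) = 1/((57/4 + 3*(-3*8) + 2580) - 969465) = 1/((57/4 + 3*(-24) + 2580) - 969465) = 1/((57/4 - 72 + 2580) - 969465) = 1/(10089/4 - 969465) = 1/(-3867771/4) = -4/3867771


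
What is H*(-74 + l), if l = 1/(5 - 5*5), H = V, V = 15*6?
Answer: -13329/2 ≈ -6664.5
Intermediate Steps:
V = 90
H = 90
l = -1/20 (l = 1/(5 - 25) = 1/(-20) = -1/20 ≈ -0.050000)
H*(-74 + l) = 90*(-74 - 1/20) = 90*(-1481/20) = -13329/2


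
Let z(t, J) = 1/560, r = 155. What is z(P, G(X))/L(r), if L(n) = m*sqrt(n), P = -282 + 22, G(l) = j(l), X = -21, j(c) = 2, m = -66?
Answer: -sqrt(155)/5728800 ≈ -2.1732e-6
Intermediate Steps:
G(l) = 2
P = -260
z(t, J) = 1/560
L(n) = -66*sqrt(n)
z(P, G(X))/L(r) = 1/(560*((-66*sqrt(155)))) = (-sqrt(155)/10230)/560 = -sqrt(155)/5728800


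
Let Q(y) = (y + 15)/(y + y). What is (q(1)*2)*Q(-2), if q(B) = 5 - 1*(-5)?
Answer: -65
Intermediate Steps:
q(B) = 10 (q(B) = 5 + 5 = 10)
Q(y) = (15 + y)/(2*y) (Q(y) = (15 + y)/((2*y)) = (15 + y)*(1/(2*y)) = (15 + y)/(2*y))
(q(1)*2)*Q(-2) = (10*2)*((1/2)*(15 - 2)/(-2)) = 20*((1/2)*(-1/2)*13) = 20*(-13/4) = -65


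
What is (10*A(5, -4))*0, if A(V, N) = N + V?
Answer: 0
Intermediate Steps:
(10*A(5, -4))*0 = (10*(-4 + 5))*0 = (10*1)*0 = 10*0 = 0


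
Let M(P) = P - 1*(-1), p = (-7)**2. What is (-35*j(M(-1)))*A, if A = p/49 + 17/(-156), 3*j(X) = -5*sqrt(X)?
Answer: 0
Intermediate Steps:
p = 49
M(P) = 1 + P (M(P) = P + 1 = 1 + P)
j(X) = -5*sqrt(X)/3 (j(X) = (-5*sqrt(X))/3 = -5*sqrt(X)/3)
A = 139/156 (A = 49/49 + 17/(-156) = 49*(1/49) + 17*(-1/156) = 1 - 17/156 = 139/156 ≈ 0.89103)
(-35*j(M(-1)))*A = -(-175)*sqrt(1 - 1)/3*(139/156) = -(-175)*sqrt(0)/3*(139/156) = -(-175)*0/3*(139/156) = -35*0*(139/156) = 0*(139/156) = 0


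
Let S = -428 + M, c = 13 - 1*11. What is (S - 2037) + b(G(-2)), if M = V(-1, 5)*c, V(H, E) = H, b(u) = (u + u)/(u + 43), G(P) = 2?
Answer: -111011/45 ≈ -2466.9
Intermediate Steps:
b(u) = 2*u/(43 + u) (b(u) = (2*u)/(43 + u) = 2*u/(43 + u))
c = 2 (c = 13 - 11 = 2)
M = -2 (M = -1*2 = -2)
S = -430 (S = -428 - 2 = -430)
(S - 2037) + b(G(-2)) = (-430 - 2037) + 2*2/(43 + 2) = -2467 + 2*2/45 = -2467 + 2*2*(1/45) = -2467 + 4/45 = -111011/45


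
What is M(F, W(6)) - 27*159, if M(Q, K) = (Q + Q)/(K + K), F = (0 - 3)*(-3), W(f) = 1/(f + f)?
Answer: -4185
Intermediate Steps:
W(f) = 1/(2*f)
F = 9 (F = -3*(-3) = 9)
M(Q, K) = Q/K (M(Q, K) = (2*Q)/((2*K)) = (2*Q)*(1/(2*K)) = Q/K)
M(F, W(6)) - 27*159 = 9/(((½)/6)) - 27*159 = 9/(((½)*(⅙))) - 4293 = 9/(1/12) - 4293 = 9*12 - 4293 = 108 - 4293 = -4185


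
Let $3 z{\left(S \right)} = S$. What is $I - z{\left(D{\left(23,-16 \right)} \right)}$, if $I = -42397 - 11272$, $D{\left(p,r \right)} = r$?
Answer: $- \frac{160991}{3} \approx -53664.0$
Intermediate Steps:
$I = -53669$
$z{\left(S \right)} = \frac{S}{3}$
$I - z{\left(D{\left(23,-16 \right)} \right)} = -53669 - \frac{1}{3} \left(-16\right) = -53669 - - \frac{16}{3} = -53669 + \frac{16}{3} = - \frac{160991}{3}$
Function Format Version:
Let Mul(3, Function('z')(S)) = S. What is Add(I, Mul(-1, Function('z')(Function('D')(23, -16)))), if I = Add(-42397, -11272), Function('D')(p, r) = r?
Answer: Rational(-160991, 3) ≈ -53664.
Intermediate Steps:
I = -53669
Function('z')(S) = Mul(Rational(1, 3), S)
Add(I, Mul(-1, Function('z')(Function('D')(23, -16)))) = Add(-53669, Mul(-1, Mul(Rational(1, 3), -16))) = Add(-53669, Mul(-1, Rational(-16, 3))) = Add(-53669, Rational(16, 3)) = Rational(-160991, 3)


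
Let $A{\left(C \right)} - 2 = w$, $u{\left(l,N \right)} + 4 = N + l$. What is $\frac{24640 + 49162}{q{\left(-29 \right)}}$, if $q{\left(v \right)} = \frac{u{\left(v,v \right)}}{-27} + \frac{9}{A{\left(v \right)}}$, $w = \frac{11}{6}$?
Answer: $\frac{22915521}{1442} \approx 15891.0$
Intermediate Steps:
$u{\left(l,N \right)} = -4 + N + l$ ($u{\left(l,N \right)} = -4 + \left(N + l\right) = -4 + N + l$)
$w = \frac{11}{6}$ ($w = 11 \cdot \frac{1}{6} = \frac{11}{6} \approx 1.8333$)
$A{\left(C \right)} = \frac{23}{6}$ ($A{\left(C \right)} = 2 + \frac{11}{6} = \frac{23}{6}$)
$q{\left(v \right)} = \frac{1550}{621} - \frac{2 v}{27}$ ($q{\left(v \right)} = \frac{-4 + v + v}{-27} + \frac{9}{\frac{23}{6}} = \left(-4 + 2 v\right) \left(- \frac{1}{27}\right) + 9 \cdot \frac{6}{23} = \left(\frac{4}{27} - \frac{2 v}{27}\right) + \frac{54}{23} = \frac{1550}{621} - \frac{2 v}{27}$)
$\frac{24640 + 49162}{q{\left(-29 \right)}} = \frac{24640 + 49162}{\frac{1550}{621} - - \frac{58}{27}} = \frac{73802}{\frac{1550}{621} + \frac{58}{27}} = \frac{73802}{\frac{2884}{621}} = 73802 \cdot \frac{621}{2884} = \frac{22915521}{1442}$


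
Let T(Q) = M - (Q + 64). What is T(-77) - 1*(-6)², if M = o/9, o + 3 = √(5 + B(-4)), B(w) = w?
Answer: -209/9 ≈ -23.222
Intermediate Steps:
o = -2 (o = -3 + √(5 - 4) = -3 + √1 = -3 + 1 = -2)
M = -2/9 ≈ -0.22222
T(Q) = -578/9 - Q (T(Q) = -2/9 - (Q + 64) = -2/9 - (64 + Q) = -2/9 + (-64 - Q) = -578/9 - Q)
T(-77) - 1*(-6)² = (-578/9 - 1*(-77)) - 1*(-6)² = (-578/9 + 77) - 1*36 = 115/9 - 36 = -209/9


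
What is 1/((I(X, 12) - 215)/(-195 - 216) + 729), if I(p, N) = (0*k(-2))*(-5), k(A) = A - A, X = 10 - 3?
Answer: 411/299834 ≈ 0.0013708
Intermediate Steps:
X = 7
k(A) = 0
I(p, N) = 0 (I(p, N) = (0*0)*(-5) = 0*(-5) = 0)
1/((I(X, 12) - 215)/(-195 - 216) + 729) = 1/((0 - 215)/(-195 - 216) + 729) = 1/(-215/(-411) + 729) = 1/(-215*(-1/411) + 729) = 1/(215/411 + 729) = 1/(299834/411) = 411/299834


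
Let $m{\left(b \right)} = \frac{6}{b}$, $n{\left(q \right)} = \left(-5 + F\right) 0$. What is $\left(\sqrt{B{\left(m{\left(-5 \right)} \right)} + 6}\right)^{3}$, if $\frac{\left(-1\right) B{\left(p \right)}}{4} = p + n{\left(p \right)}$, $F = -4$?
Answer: $\frac{162 \sqrt{30}}{25} \approx 35.492$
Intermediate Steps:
$n{\left(q \right)} = 0$ ($n{\left(q \right)} = \left(-5 - 4\right) 0 = \left(-9\right) 0 = 0$)
$B{\left(p \right)} = - 4 p$ ($B{\left(p \right)} = - 4 \left(p + 0\right) = - 4 p$)
$\left(\sqrt{B{\left(m{\left(-5 \right)} \right)} + 6}\right)^{3} = \left(\sqrt{- 4 \frac{6}{-5} + 6}\right)^{3} = \left(\sqrt{- 4 \cdot 6 \left(- \frac{1}{5}\right) + 6}\right)^{3} = \left(\sqrt{\left(-4\right) \left(- \frac{6}{5}\right) + 6}\right)^{3} = \left(\sqrt{\frac{24}{5} + 6}\right)^{3} = \left(\sqrt{\frac{54}{5}}\right)^{3} = \left(\frac{3 \sqrt{30}}{5}\right)^{3} = \frac{162 \sqrt{30}}{25}$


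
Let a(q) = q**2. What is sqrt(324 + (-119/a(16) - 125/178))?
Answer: 5*sqrt(26185313)/1424 ≈ 17.968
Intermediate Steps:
sqrt(324 + (-119/a(16) - 125/178)) = sqrt(324 + (-119/(16**2) - 125/178)) = sqrt(324 + (-119/256 - 125*1/178)) = sqrt(324 + (-119*1/256 - 125/178)) = sqrt(324 + (-119/256 - 125/178)) = sqrt(324 - 26591/22784) = sqrt(7355425/22784) = 5*sqrt(26185313)/1424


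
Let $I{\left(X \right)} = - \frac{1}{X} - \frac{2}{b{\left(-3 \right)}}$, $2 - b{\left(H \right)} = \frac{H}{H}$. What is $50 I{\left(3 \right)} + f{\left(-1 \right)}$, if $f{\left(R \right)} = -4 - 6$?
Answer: $- \frac{380}{3} \approx -126.67$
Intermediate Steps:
$b{\left(H \right)} = 1$ ($b{\left(H \right)} = 2 - \frac{H}{H} = 2 - 1 = 1$)
$I{\left(X \right)} = -2 - \frac{1}{X}$ ($I{\left(X \right)} = - \frac{1}{X} - \frac{2}{1} = - \frac{1}{X} - 2 = -2 - \frac{1}{X}$)
$f{\left(R \right)} = -10$ ($f{\left(R \right)} = -4 - 6 = -10$)
$50 I{\left(3 \right)} + f{\left(-1 \right)} = 50 \left(-2 - \frac{1}{3}\right) - 10 = 50 \left(- \frac{7}{3}\right) - 10 = - \frac{350}{3} - 10 = - \frac{380}{3}$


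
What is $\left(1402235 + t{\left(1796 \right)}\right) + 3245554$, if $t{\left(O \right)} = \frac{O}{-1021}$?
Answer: $\frac{4745390773}{1021} \approx 4.6478 \cdot 10^{6}$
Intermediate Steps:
$t{\left(O \right)} = - \frac{O}{1021}$ ($t{\left(O \right)} = O \left(- \frac{1}{1021}\right) = - \frac{O}{1021}$)
$\left(1402235 + t{\left(1796 \right)}\right) + 3245554 = \left(1402235 - \frac{1796}{1021}\right) + 3245554 = \frac{1431680139}{1021} + 3245554 = \frac{4745390773}{1021}$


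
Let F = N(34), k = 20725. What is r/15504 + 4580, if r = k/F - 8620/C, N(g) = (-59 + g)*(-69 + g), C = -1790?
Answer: 444867303361/97132560 ≈ 4580.0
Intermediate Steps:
N(g) = (-69 + g)*(-59 + g)
F = 875 (F = 4071 + 34² - 128*34 = 4071 + 1156 - 4352 = 875)
r = 178561/6265 (r = 20725/875 - 8620/(-1790) = 20725*(1/875) - 8620*(-1/1790) = 829/35 + 862/179 = 178561/6265 ≈ 28.501)
r/15504 + 4580 = (178561/6265)/15504 + 4580 = (178561/6265)*(1/15504) + 4580 = 178561/97132560 + 4580 = 444867303361/97132560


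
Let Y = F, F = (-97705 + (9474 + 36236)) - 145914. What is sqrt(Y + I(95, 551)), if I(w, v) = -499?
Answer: 2*I*sqrt(49602) ≈ 445.43*I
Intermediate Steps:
F = -197909 (F = (-97705 + 45710) - 145914 = -51995 - 145914 = -197909)
Y = -197909
sqrt(Y + I(95, 551)) = sqrt(-197909 - 499) = sqrt(-198408) = 2*I*sqrt(49602)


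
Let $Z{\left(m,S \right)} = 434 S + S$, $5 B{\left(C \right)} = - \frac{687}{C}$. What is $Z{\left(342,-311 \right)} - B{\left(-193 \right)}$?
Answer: $- \frac{130550712}{965} \approx -1.3529 \cdot 10^{5}$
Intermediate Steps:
$B{\left(C \right)} = - \frac{687}{5 C}$ ($B{\left(C \right)} = \frac{\left(-687\right) \frac{1}{C}}{5} = - \frac{687}{5 C}$)
$Z{\left(m,S \right)} = 435 S$
$Z{\left(342,-311 \right)} - B{\left(-193 \right)} = 435 \left(-311\right) - - \frac{687}{5 \left(-193\right)} = -135285 - \left(- \frac{687}{5}\right) \left(- \frac{1}{193}\right) = -135285 - \frac{687}{965} = - \frac{130550712}{965}$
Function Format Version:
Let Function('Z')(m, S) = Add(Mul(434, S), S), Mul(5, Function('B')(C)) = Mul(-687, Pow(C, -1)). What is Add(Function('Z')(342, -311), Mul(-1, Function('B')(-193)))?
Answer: Rational(-130550712, 965) ≈ -1.3529e+5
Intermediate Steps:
Function('B')(C) = Mul(Rational(-687, 5), Pow(C, -1)) (Function('B')(C) = Mul(Rational(1, 5), Mul(-687, Pow(C, -1))) = Mul(Rational(-687, 5), Pow(C, -1)))
Function('Z')(m, S) = Mul(435, S)
Add(Function('Z')(342, -311), Mul(-1, Function('B')(-193))) = Add(Mul(435, -311), Mul(-1, Mul(Rational(-687, 5), Pow(-193, -1)))) = Add(-135285, Mul(-1, Mul(Rational(-687, 5), Rational(-1, 193)))) = Add(-135285, Mul(-1, Rational(687, 965))) = Add(-135285, Rational(-687, 965)) = Rational(-130550712, 965)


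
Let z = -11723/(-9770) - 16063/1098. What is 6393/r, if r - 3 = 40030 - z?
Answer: 17145162945/107399117459 ≈ 0.15964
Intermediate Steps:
z = -36015914/2681865 (z = -11723*(-1/9770) - 16063*1/1098 = 11723/9770 - 16063/1098 = -36015914/2681865 ≈ -13.429)
r = 107399117459/2681865 (r = 3 + (40030 - 1*(-36015914/2681865)) = 3 + (40030 + 36015914/2681865) = 3 + 107391071864/2681865 = 107399117459/2681865 ≈ 40046.)
6393/r = 6393/(107399117459/2681865) = 6393*(2681865/107399117459) = 17145162945/107399117459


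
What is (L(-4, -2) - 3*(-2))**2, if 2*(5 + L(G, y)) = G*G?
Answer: 81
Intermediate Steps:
L(G, y) = -5 + G**2/2 (L(G, y) = -5 + (G*G)/2 = -5 + G**2/2)
(L(-4, -2) - 3*(-2))**2 = ((-5 + (1/2)*(-4)**2) - 3*(-2))**2 = ((-5 + (1/2)*16) + 6)**2 = ((-5 + 8) + 6)**2 = (3 + 6)**2 = 9**2 = 81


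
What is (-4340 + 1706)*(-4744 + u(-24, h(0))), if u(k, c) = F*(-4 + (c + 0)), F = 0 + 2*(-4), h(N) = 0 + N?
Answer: 12411408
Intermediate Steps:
h(N) = N
F = -8 (F = 0 - 8 = -8)
u(k, c) = 32 - 8*c (u(k, c) = -8*(-4 + (c + 0)) = -8*(-4 + c) = 32 - 8*c)
(-4340 + 1706)*(-4744 + u(-24, h(0))) = (-4340 + 1706)*(-4744 + (32 - 8*0)) = -2634*(-4744 + (32 + 0)) = -2634*(-4744 + 32) = -2634*(-4712) = 12411408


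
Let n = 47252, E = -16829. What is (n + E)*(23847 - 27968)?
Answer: -125373183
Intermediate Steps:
(n + E)*(23847 - 27968) = (47252 - 16829)*(23847 - 27968) = 30423*(-4121) = -125373183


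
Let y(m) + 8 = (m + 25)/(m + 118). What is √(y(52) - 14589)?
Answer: I*√421840210/170 ≈ 120.82*I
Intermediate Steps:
y(m) = -8 + (25 + m)/(118 + m) (y(m) = -8 + (m + 25)/(m + 118) = -8 + (25 + m)/(118 + m))
√(y(52) - 14589) = √((-919 - 7*52)/(118 + 52) - 14589) = √((-919 - 364)/170 - 14589) = √((1/170)*(-1283) - 14589) = √(-1283/170 - 14589) = √(-2481413/170) = I*√421840210/170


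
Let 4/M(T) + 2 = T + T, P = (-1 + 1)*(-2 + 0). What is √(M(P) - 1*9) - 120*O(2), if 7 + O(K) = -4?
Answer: 1320 + I*√11 ≈ 1320.0 + 3.3166*I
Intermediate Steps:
O(K) = -11 (O(K) = -7 - 4 = -11)
P = 0 (P = 0*(-2) = 0)
M(T) = 4/(-2 + 2*T) (M(T) = 4/(-2 + (T + T)) = 4/(-2 + 2*T))
√(M(P) - 1*9) - 120*O(2) = √(2/(-1 + 0) - 1*9) - 120*(-11) = √(2/(-1) - 9) + 1320 = √(2*(-1) - 9) + 1320 = √(-2 - 9) + 1320 = √(-11) + 1320 = I*√11 + 1320 = 1320 + I*√11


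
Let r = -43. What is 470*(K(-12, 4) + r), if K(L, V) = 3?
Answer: -18800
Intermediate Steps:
470*(K(-12, 4) + r) = 470*(3 - 43) = 470*(-40) = -18800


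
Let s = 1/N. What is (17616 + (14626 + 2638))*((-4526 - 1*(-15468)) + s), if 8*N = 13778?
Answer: 2629234936960/6889 ≈ 3.8166e+8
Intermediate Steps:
N = 6889/4 (N = (⅛)*13778 = 6889/4 ≈ 1722.3)
s = 4/6889 (s = 1/(6889/4) = 4/6889 ≈ 0.00058064)
(17616 + (14626 + 2638))*((-4526 - 1*(-15468)) + s) = (17616 + (14626 + 2638))*((-4526 - 1*(-15468)) + 4/6889) = (17616 + 17264)*((-4526 + 15468) + 4/6889) = 34880*(10942 + 4/6889) = 34880*(75379442/6889) = 2629234936960/6889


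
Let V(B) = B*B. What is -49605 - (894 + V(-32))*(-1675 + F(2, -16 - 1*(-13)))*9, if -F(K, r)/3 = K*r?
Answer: 28553529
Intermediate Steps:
V(B) = B**2
F(K, r) = -3*K*r
-49605 - (894 + V(-32))*(-1675 + F(2, -16 - 1*(-13)))*9 = -49605 - (894 + (-32)**2)*(-1675 - 3*2*(-16 - 1*(-13)))*9 = -49605 - (894 + 1024)*(-1675 - 3*2*(-16 + 13))*9 = -49605 - 1918*(-1675 - 3*2*(-3))*9 = -49605 - 1918*(-1675 + 18)*9 = -49605 - 1918*(-1657)*9 = -49605 - (-3178126)*9 = -49605 - 1*(-28603134) = -49605 + 28603134 = 28553529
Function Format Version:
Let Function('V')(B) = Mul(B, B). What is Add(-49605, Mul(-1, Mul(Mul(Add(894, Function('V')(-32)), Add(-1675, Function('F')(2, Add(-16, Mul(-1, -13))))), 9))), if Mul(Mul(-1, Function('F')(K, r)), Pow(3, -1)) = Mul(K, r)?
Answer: 28553529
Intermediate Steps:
Function('V')(B) = Pow(B, 2)
Function('F')(K, r) = Mul(-3, K, r) (Function('F')(K, r) = Mul(-3, Mul(K, r)) = Mul(-3, K, r))
Add(-49605, Mul(-1, Mul(Mul(Add(894, Function('V')(-32)), Add(-1675, Function('F')(2, Add(-16, Mul(-1, -13))))), 9))) = Add(-49605, Mul(-1, Mul(Mul(Add(894, Pow(-32, 2)), Add(-1675, Mul(-3, 2, Add(-16, Mul(-1, -13))))), 9))) = Add(-49605, Mul(-1, Mul(Mul(Add(894, 1024), Add(-1675, Mul(-3, 2, Add(-16, 13)))), 9))) = Add(-49605, Mul(-1, Mul(Mul(1918, Add(-1675, Mul(-3, 2, -3))), 9))) = Add(-49605, Mul(-1, Mul(Mul(1918, Add(-1675, 18)), 9))) = Add(-49605, Mul(-1, Mul(Mul(1918, -1657), 9))) = Add(-49605, Mul(-1, Mul(-3178126, 9))) = Add(-49605, Mul(-1, -28603134)) = Add(-49605, 28603134) = 28553529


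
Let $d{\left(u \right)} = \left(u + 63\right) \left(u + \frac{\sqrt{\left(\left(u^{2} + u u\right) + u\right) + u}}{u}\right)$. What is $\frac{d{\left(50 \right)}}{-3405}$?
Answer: $- \frac{1130}{681} - \frac{113 \sqrt{51}}{17025} \approx -1.7067$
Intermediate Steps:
$d{\left(u \right)} = \left(63 + u\right) \left(u + \frac{\sqrt{2 u + 2 u^{2}}}{u}\right)$ ($d{\left(u \right)} = \left(63 + u\right) \left(u + \frac{\sqrt{\left(\left(u^{2} + u^{2}\right) + u\right) + u}}{u}\right) = \left(63 + u\right) \left(u + \frac{\sqrt{\left(2 u^{2} + u\right) + u}}{u}\right) = \left(63 + u\right) \left(u + \frac{\sqrt{\left(u + 2 u^{2}\right) + u}}{u}\right) = \left(63 + u\right) \left(u + \frac{\sqrt{2 u + 2 u^{2}}}{u}\right)$)
$\frac{d{\left(50 \right)}}{-3405} = \frac{50^{2} + 63 \cdot 50 + \sqrt{2} \sqrt{50 + 50^{2}} + \frac{63 \sqrt{2} \sqrt{50 + 50^{2}}}{50}}{-3405} = \left(2500 + 3150 + \sqrt{2} \sqrt{50 + 2500} + 63 \sqrt{2} \cdot \frac{1}{50} \sqrt{50 + 2500}\right) \left(- \frac{1}{3405}\right) = \left(2500 + 3150 + \sqrt{2} \sqrt{2550} + 63 \sqrt{2} \cdot \frac{1}{50} \sqrt{2550}\right) \left(- \frac{1}{3405}\right) = \left(2500 + 3150 + \sqrt{2} \cdot 5 \sqrt{102} + 63 \sqrt{2} \cdot \frac{1}{50} \cdot 5 \sqrt{102}\right) \left(- \frac{1}{3405}\right) = \left(2500 + 3150 + 10 \sqrt{51} + \frac{63 \sqrt{51}}{5}\right) \left(- \frac{1}{3405}\right) = \left(5650 + \frac{113 \sqrt{51}}{5}\right) \left(- \frac{1}{3405}\right) = - \frac{1130}{681} - \frac{113 \sqrt{51}}{17025}$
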